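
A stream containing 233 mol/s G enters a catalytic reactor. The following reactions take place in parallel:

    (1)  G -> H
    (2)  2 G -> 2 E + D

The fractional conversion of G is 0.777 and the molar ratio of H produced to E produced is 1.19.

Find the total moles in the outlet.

274 mol/s

Conversion of G: G consumed = 0.777 × 233 = 181 mol/s = 1ξ₁ + 2ξ₂.
Selectivity: 1ξ₁ / (2ξ₂) = 1.19 → ξ₁ = 2.38 ξ₂.
Substitute: (1·2.38 + 2) ξ₂ = 181 → ξ₂ = 41.33 mol/s, ξ₁ = 98.37 mol/s.
Outlet amounts (n = n₀ + Σ ν·ξ):
  G: 233 − 1(98.37) − 2(41.33) = 51.96
  H: 0 + 1(98.37) = 98.37
  E: 0 + 2(41.33) = 82.67
  D: 0 + 1(41.33) = 41.33
Total out = 51.96 + 98.37 + 82.67 + 41.33 = 274.3 mol/s.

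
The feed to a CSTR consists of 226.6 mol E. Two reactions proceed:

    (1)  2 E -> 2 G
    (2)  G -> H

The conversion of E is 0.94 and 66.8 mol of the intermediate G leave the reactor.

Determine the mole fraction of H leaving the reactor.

Conversion of E: E consumed = 2ξ₁ = 0.94 × 226.6 → ξ₁ = 106.5 mol.
G balance: n_G = 0 + 2ξ₁ − 1ξ₂ = 66.8 → ξ₂ = (2·106.5 − 66.8)/1 = 146.2 mol.
Outlet amounts (n = n₀ + Σ ν·ξ):
  E: 226.6 − 2(106.5) = 13.6
  G: 0 + 2(106.5) − 1(146.2) = 66.8
  H: 0 + 1(146.2) = 146.2
Total out = 226.6 mol; y_H = 146.2 / 226.6 = 0.6452.

0.645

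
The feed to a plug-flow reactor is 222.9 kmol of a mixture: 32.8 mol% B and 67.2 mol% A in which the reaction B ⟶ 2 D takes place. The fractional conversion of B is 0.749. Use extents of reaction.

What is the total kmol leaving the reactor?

B reacted = 0.749 × 73.11 = 54.76 kmol; ν_B = −1, so ξ = 54.76/1 = 54.76 kmol.
Outlet amounts (n = n₀ + ν ξ):
  B: 73.11 − 1(54.76) = 18.35
  D: 0 + 2(54.76) = 109.5
  A: 149.8 (inert)
Total out = 18.35 + 109.5 + 149.8 = 277.7 kmol.

278 kmol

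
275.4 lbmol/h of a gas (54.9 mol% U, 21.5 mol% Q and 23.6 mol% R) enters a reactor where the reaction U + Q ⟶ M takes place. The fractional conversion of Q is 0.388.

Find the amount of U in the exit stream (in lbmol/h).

Q reacted = 0.388 × 59.21 = 22.97 lbmol/h; ν_Q = −1, so ξ = 22.97/1 = 22.97 lbmol/h.
Outlet amounts (n = n₀ + ν ξ):
  U: 151.2 − 1(22.97) = 128.2
  Q: 59.21 − 1(22.97) = 36.24
  M: 0 + 1(22.97) = 22.97
  R: 64.99 (inert)

128 lbmol/h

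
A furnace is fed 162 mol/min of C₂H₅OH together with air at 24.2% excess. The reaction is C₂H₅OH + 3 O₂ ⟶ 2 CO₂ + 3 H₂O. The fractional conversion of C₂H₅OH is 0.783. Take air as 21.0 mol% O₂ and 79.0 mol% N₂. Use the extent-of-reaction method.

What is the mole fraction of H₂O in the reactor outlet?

0.12

Stoichiometric O₂ = 3 × 162 = 486 mol/min; O₂ fed = 486 × 1.242 = 603.6 mol/min.
N₂ fed = 603.6 × 79/21 = 2271 mol/min.
Fuel reacted = 0.783 × 162 → ξ = 126.8 mol/min.
Outlet (n = n₀ + ν ξ):
  C₂H₅OH: 162 − 1(126.8) = 35.15
  O₂: 603.6 − 3(126.8) = 223.1
  N₂: 2271 (inert)
  CO₂: 0 + 2(126.8) = 253.7
  H₂O: 0 + 3(126.8) = 380.5
Total out = 3163 mol/min; y_H₂O = 380.5 / 3163 = 0.1203.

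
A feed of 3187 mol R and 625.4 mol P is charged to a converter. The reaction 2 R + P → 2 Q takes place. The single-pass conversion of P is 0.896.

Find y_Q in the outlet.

0.345

P reacted = 0.896 × 625.4 = 560.4 mol; ν_P = −1, so ξ = 560.4/1 = 560.4 mol.
Outlet amounts (n = n₀ + ν ξ):
  R: 3187 − 2(560.4) = 2066
  P: 625.4 − 1(560.4) = 65.04
  Q: 0 + 2(560.4) = 1121
Total out = 3252 mol; y_Q = 1121 / 3252 = 0.3446.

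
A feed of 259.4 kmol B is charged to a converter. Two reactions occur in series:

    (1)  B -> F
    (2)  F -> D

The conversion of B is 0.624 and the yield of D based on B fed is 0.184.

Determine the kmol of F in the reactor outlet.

114 kmol

Conversion of B: B consumed = 1ξ₁ = 0.624 × 259.4 → ξ₁ = 161.9 kmol.
Yield of D: 1ξ₂ / 259.4 = 0.184 → ξ₂ = 47.73 kmol.
Outlet amounts (n = n₀ + Σ ν·ξ):
  B: 259.4 − 1(161.9) = 97.53
  F: 0 + 1(161.9) − 1(47.73) = 114.1
  D: 0 + 1(47.73) = 47.73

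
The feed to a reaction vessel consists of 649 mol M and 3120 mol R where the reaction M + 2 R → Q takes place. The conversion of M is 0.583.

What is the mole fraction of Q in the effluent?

M reacted = 0.583 × 649 = 378.4 mol; ν_M = −1, so ξ = 378.4/1 = 378.4 mol.
Outlet amounts (n = n₀ + ν ξ):
  M: 649 − 1(378.4) = 270.6
  R: 3120 − 2(378.4) = 2363
  Q: 0 + 1(378.4) = 378.4
Total out = 3012 mol; y_Q = 378.4 / 3012 = 0.1256.

0.126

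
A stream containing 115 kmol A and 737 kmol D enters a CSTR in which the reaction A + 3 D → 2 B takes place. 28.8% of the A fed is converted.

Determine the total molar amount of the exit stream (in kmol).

A reacted = 0.288 × 115 = 33.12 kmol; ν_A = −1, so ξ = 33.12/1 = 33.12 kmol.
Outlet amounts (n = n₀ + ν ξ):
  A: 115 − 1(33.12) = 81.88
  D: 737 − 3(33.12) = 637.6
  B: 0 + 2(33.12) = 66.24
Total out = 81.88 + 637.6 + 66.24 = 785.8 kmol.

786 kmol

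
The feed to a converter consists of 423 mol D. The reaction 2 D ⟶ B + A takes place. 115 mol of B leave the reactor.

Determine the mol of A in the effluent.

For B: n = n₀ + 1ξ → 115 = 0 + 1ξ, giving ξ = 115 mol.
Outlet amounts (n = n₀ + ν ξ):
  D: 423 − 2(115) = 193
  B: 0 + 1(115) = 115
  A: 0 + 1(115) = 115

115 mol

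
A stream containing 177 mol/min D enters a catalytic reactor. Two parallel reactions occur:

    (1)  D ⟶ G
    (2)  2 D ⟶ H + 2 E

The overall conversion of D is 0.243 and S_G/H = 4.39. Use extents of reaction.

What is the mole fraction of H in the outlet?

Conversion of D: D consumed = 0.243 × 177 = 43.01 mol/min = 1ξ₁ + 2ξ₂.
Selectivity: 1ξ₁ / (1ξ₂) = 4.39 → ξ₁ = 4.39 ξ₂.
Substitute: (1·4.39 + 2) ξ₂ = 43.01 → ξ₂ = 6.731 mol/min, ξ₁ = 29.55 mol/min.
Outlet amounts (n = n₀ + Σ ν·ξ):
  D: 177 − 1(29.55) − 2(6.731) = 134
  G: 0 + 1(29.55) = 29.55
  H: 0 + 1(6.731) = 6.731
  E: 0 + 2(6.731) = 13.46
Total out = 183.7 mol/min; y_H = 6.731 / 183.7 = 0.03664.

0.0366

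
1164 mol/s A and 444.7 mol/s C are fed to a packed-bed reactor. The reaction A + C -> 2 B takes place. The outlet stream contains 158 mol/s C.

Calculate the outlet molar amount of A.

877 mol/s

For C: n = n₀ − 1ξ → 158 = 444.7 − 1ξ, giving ξ = 286.7 mol/s.
Outlet amounts (n = n₀ + ν ξ):
  A: 1164 − 1(286.7) = 877.3
  C: 444.7 − 1(286.7) = 158
  B: 0 + 2(286.7) = 573.4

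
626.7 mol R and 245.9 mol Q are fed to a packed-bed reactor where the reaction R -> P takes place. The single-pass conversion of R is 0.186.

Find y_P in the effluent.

R reacted = 0.186 × 626.7 = 116.6 mol; ν_R = −1, so ξ = 116.6/1 = 116.6 mol.
Outlet amounts (n = n₀ + ν ξ):
  R: 626.7 − 1(116.6) = 510.1
  P: 0 + 1(116.6) = 116.6
  Q: 245.9 (inert)
Total out = 872.6 mol; y_P = 116.6 / 872.6 = 0.1336.

0.134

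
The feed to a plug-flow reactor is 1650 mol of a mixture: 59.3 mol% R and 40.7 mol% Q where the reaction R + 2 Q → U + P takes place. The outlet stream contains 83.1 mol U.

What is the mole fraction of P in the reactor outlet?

0.053

For U: n = n₀ + 1ξ → 83.1 = 0 + 1ξ, giving ξ = 83.1 mol.
Outlet amounts (n = n₀ + ν ξ):
  R: 978.5 − 1(83.1) = 895.4
  Q: 671.5 − 2(83.1) = 505.3
  U: 0 + 1(83.1) = 83.1
  P: 0 + 1(83.1) = 83.1
Total out = 1567 mol; y_P = 83.1 / 1567 = 0.05303.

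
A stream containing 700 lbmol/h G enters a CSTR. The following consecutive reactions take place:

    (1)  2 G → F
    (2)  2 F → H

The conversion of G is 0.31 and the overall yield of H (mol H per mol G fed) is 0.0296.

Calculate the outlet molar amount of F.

Conversion of G: G consumed = 2ξ₁ = 0.31 × 700 → ξ₁ = 108.5 lbmol/h.
Yield of H: 1ξ₂ / 700 = 0.0296 → ξ₂ = 20.72 lbmol/h.
Outlet amounts (n = n₀ + Σ ν·ξ):
  G: 700 − 2(108.5) = 483
  F: 0 + 1(108.5) − 2(20.72) = 67.06
  H: 0 + 1(20.72) = 20.72

67.1 lbmol/h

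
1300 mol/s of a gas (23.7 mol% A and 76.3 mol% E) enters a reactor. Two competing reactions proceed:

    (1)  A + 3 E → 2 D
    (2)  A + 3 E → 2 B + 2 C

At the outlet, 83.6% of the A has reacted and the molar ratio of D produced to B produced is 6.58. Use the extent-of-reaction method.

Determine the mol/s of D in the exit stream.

447 mol/s

Conversion of A: A consumed = 0.836 × 308.1 = 257.6 mol/s = 1ξ₁ + 1ξ₂.
Selectivity: 2ξ₁ / (2ξ₂) = 6.58 → ξ₁ = 6.58 ξ₂.
Substitute: (1·6.58 + 1) ξ₂ = 257.6 → ξ₂ = 33.98 mol/s, ξ₁ = 223.6 mol/s.
Outlet amounts (n = n₀ + Σ ν·ξ):
  A: 308.1 − 1(223.6) − 1(33.98) = 50.53
  E: 991.9 − 3(223.6) − 3(33.98) = 219.2
  D: 0 + 2(223.6) = 447.2
  B: 0 + 2(33.98) = 67.96
  C: 0 + 2(33.98) = 67.96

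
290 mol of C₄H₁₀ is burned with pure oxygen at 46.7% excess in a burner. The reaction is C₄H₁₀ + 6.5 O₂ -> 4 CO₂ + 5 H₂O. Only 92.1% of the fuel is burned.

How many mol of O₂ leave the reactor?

1030 mol

Stoichiometric O₂ = 6.5 × 290 = 1885 mol; O₂ fed = 1885 × 1.467 = 2765 mol.
Fuel reacted = 0.921 × 290 → ξ = 267.1 mol.
Outlet (n = n₀ + ν ξ):
  C₄H₁₀: 290 − 1(267.1) = 22.91
  O₂: 2765 − 6.5(267.1) = 1029
  CO₂: 0 + 4(267.1) = 1068
  H₂O: 0 + 5(267.1) = 1335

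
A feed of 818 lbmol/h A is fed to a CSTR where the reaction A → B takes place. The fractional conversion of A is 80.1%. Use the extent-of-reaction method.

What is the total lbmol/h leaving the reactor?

818 lbmol/h

A reacted = 0.801 × 818 = 655.2 lbmol/h; ν_A = −1, so ξ = 655.2/1 = 655.2 lbmol/h.
Outlet amounts (n = n₀ + ν ξ):
  A: 818 − 1(655.2) = 162.8
  B: 0 + 1(655.2) = 655.2
Total out = 162.8 + 655.2 = 818 lbmol/h.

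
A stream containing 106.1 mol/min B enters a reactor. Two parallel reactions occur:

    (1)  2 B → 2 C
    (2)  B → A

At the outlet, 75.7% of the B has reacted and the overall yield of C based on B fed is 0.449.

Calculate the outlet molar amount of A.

Yield of C: 2ξ₁ / 106.1 = 0.449 → ξ₁ = 23.82 mol/min.
Conversion of B: 2ξ₁ + 1ξ₂ = 0.757 × 106.1 = 80.32 → ξ₂ = 32.68 mol/min.
Outlet amounts (n = n₀ + Σ ν·ξ):
  B: 106.1 − 2(23.82) − 1(32.68) = 25.78
  C: 0 + 2(23.82) = 47.64
  A: 0 + 1(32.68) = 32.68

32.7 mol/min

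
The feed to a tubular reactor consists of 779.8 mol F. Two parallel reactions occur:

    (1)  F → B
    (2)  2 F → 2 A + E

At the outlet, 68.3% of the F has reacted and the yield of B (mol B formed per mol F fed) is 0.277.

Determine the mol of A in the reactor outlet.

317 mol

Yield of B: 1ξ₁ / 779.8 = 0.277 → ξ₁ = 216 mol.
Conversion of F: 1ξ₁ + 2ξ₂ = 0.683 × 779.8 = 532.6 → ξ₂ = 158.3 mol.
Outlet amounts (n = n₀ + Σ ν·ξ):
  F: 779.8 − 1(216) − 2(158.3) = 247.2
  B: 0 + 1(216) = 216
  A: 0 + 2(158.3) = 316.6
  E: 0 + 1(158.3) = 158.3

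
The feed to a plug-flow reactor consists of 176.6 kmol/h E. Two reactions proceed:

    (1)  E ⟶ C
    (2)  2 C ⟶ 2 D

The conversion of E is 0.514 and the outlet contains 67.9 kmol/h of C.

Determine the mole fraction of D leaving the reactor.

Conversion of E: E consumed = 1ξ₁ = 0.514 × 176.6 → ξ₁ = 90.77 kmol/h.
C balance: n_C = 0 + 1ξ₁ − 2ξ₂ = 67.9 → ξ₂ = (1·90.77 − 67.9)/2 = 11.44 kmol/h.
Outlet amounts (n = n₀ + Σ ν·ξ):
  E: 176.6 − 1(90.77) = 85.83
  C: 0 + 1(90.77) − 2(11.44) = 67.9
  D: 0 + 2(11.44) = 22.87
Total out = 176.6 kmol/h; y_D = 22.87 / 176.6 = 0.1295.

0.13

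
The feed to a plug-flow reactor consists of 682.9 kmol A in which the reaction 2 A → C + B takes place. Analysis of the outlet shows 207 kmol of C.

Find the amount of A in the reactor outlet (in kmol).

269 kmol

For C: n = n₀ + 1ξ → 207 = 0 + 1ξ, giving ξ = 207 kmol.
Outlet amounts (n = n₀ + ν ξ):
  A: 682.9 − 2(207) = 268.9
  C: 0 + 1(207) = 207
  B: 0 + 1(207) = 207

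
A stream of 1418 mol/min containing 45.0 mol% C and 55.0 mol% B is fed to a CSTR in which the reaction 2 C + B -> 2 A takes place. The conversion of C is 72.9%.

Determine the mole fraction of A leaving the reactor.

C reacted = 0.729 × 638.1 = 465.2 mol/min; ν_C = −2, so ξ = 465.2/2 = 232.6 mol/min.
Outlet amounts (n = n₀ + ν ξ):
  C: 638.1 − 2(232.6) = 172.9
  B: 779.9 − 1(232.6) = 547.3
  A: 0 + 2(232.6) = 465.2
Total out = 1185 mol/min; y_A = 465.2 / 1185 = 0.3924.

0.392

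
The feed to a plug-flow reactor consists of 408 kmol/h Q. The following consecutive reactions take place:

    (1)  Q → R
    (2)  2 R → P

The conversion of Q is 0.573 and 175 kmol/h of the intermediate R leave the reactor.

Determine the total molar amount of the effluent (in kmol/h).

Conversion of Q: Q consumed = 1ξ₁ = 0.573 × 408 → ξ₁ = 233.8 kmol/h.
R balance: n_R = 0 + 1ξ₁ − 2ξ₂ = 175 → ξ₂ = (1·233.8 − 175)/2 = 29.39 kmol/h.
Outlet amounts (n = n₀ + Σ ν·ξ):
  Q: 408 − 1(233.8) = 174.2
  R: 0 + 1(233.8) − 2(29.39) = 175
  P: 0 + 1(29.39) = 29.39
Total out = 174.2 + 175 + 29.39 = 378.6 kmol/h.

379 kmol/h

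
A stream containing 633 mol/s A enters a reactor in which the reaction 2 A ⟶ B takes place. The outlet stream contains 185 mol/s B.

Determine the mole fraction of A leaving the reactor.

0.587

For B: n = n₀ + 1ξ → 185 = 0 + 1ξ, giving ξ = 185 mol/s.
Outlet amounts (n = n₀ + ν ξ):
  A: 633 − 2(185) = 263
  B: 0 + 1(185) = 185
Total out = 448 mol/s; y_A = 263 / 448 = 0.5871.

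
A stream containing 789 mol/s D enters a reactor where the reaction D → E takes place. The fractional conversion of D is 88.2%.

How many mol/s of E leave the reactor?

D reacted = 0.882 × 789 = 695.9 mol/s; ν_D = −1, so ξ = 695.9/1 = 695.9 mol/s.
Outlet amounts (n = n₀ + ν ξ):
  D: 789 − 1(695.9) = 93.1
  E: 0 + 1(695.9) = 695.9

696 mol/s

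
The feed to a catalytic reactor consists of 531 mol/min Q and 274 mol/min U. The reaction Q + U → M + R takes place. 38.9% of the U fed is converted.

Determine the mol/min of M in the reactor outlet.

107 mol/min

U reacted = 0.389 × 274 = 106.6 mol/min; ν_U = −1, so ξ = 106.6/1 = 106.6 mol/min.
Outlet amounts (n = n₀ + ν ξ):
  Q: 531 − 1(106.6) = 424.4
  U: 274 − 1(106.6) = 167.4
  M: 0 + 1(106.6) = 106.6
  R: 0 + 1(106.6) = 106.6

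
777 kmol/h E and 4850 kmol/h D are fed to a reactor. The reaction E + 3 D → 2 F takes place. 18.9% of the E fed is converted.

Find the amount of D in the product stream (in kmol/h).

E reacted = 0.189 × 777 = 146.9 kmol/h; ν_E = −1, so ξ = 146.9/1 = 146.9 kmol/h.
Outlet amounts (n = n₀ + ν ξ):
  E: 777 − 1(146.9) = 630.1
  D: 4850 − 3(146.9) = 4409
  F: 0 + 2(146.9) = 293.7

4410 kmol/h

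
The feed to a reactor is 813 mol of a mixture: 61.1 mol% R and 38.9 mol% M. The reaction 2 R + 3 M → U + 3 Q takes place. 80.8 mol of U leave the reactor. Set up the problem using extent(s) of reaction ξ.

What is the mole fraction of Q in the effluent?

For U: n = n₀ + 1ξ → 80.8 = 0 + 1ξ, giving ξ = 80.8 mol.
Outlet amounts (n = n₀ + ν ξ):
  R: 496.7 − 2(80.8) = 335.1
  M: 316.3 − 3(80.8) = 73.86
  U: 0 + 1(80.8) = 80.8
  Q: 0 + 3(80.8) = 242.4
Total out = 732.2 mol; y_Q = 242.4 / 732.2 = 0.3311.

0.331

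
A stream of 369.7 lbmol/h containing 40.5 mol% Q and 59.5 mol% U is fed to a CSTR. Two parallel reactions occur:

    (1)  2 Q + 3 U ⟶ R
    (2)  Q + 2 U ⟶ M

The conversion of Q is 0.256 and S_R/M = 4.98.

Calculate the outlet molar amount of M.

Conversion of Q: Q consumed = 0.256 × 149.7 = 38.33 lbmol/h = 2ξ₁ + 1ξ₂.
Selectivity: 1ξ₁ / (1ξ₂) = 4.98 → ξ₁ = 4.98 ξ₂.
Substitute: (2·4.98 + 1) ξ₂ = 38.33 → ξ₂ = 3.497 lbmol/h, ξ₁ = 17.42 lbmol/h.
Outlet amounts (n = n₀ + Σ ν·ξ):
  Q: 149.7 − 2(17.42) − 1(3.497) = 111.4
  U: 220 − 3(17.42) − 2(3.497) = 160.7
  R: 0 + 1(17.42) = 17.42
  M: 0 + 1(3.497) = 3.497

3.5 lbmol/h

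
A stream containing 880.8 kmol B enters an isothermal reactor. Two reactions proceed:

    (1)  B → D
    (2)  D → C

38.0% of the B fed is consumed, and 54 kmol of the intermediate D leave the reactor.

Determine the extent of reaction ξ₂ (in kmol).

Conversion of B: B consumed = 1ξ₁ = 0.38 × 880.8 → ξ₁ = 334.7 kmol.
D balance: n_D = 0 + 1ξ₁ − 1ξ₂ = 54 → ξ₂ = (1·334.7 − 54)/1 = 280.7 kmol.
Outlet amounts (n = n₀ + Σ ν·ξ):
  B: 880.8 − 1(334.7) = 546.1
  D: 0 + 1(334.7) − 1(280.7) = 54
  C: 0 + 1(280.7) = 280.7

ξ₂ = 281 kmol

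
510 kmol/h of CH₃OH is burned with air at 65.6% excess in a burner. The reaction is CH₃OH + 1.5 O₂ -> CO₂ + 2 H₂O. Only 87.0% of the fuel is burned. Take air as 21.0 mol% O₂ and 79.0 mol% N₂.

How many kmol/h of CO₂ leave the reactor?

444 kmol/h

Stoichiometric O₂ = 1.5 × 510 = 765 kmol/h; O₂ fed = 765 × 1.656 = 1267 kmol/h.
N₂ fed = 1267 × 79/21 = 4766 kmol/h.
Fuel reacted = 0.87 × 510 → ξ = 443.7 kmol/h.
Outlet (n = n₀ + ν ξ):
  CH₃OH: 510 − 1(443.7) = 66.3
  O₂: 1267 − 1.5(443.7) = 601.3
  N₂: 4766 (inert)
  CO₂: 0 + 1(443.7) = 443.7
  H₂O: 0 + 2(443.7) = 887.4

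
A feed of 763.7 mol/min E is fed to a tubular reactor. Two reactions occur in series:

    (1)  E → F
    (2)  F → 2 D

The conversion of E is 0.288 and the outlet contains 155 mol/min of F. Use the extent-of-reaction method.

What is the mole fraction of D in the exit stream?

0.157

Conversion of E: E consumed = 1ξ₁ = 0.288 × 763.7 → ξ₁ = 219.9 mol/min.
F balance: n_F = 0 + 1ξ₁ − 1ξ₂ = 155 → ξ₂ = (1·219.9 − 155)/1 = 64.95 mol/min.
Outlet amounts (n = n₀ + Σ ν·ξ):
  E: 763.7 − 1(219.9) = 543.8
  F: 0 + 1(219.9) − 1(64.95) = 155
  D: 0 + 2(64.95) = 129.9
Total out = 828.6 mol/min; y_D = 129.9 / 828.6 = 0.1568.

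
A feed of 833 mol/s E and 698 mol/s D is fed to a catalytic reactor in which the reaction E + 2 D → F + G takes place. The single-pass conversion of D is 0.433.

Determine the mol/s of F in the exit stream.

D reacted = 0.433 × 698 = 302.2 mol/s; ν_D = −2, so ξ = 302.2/2 = 151.1 mol/s.
Outlet amounts (n = n₀ + ν ξ):
  E: 833 − 1(151.1) = 681.9
  D: 698 − 2(151.1) = 395.8
  F: 0 + 1(151.1) = 151.1
  G: 0 + 1(151.1) = 151.1

151 mol/s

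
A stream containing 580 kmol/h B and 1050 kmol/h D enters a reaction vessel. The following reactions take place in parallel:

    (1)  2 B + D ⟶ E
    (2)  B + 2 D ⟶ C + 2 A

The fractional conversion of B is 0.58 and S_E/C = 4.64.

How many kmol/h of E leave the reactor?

Conversion of B: B consumed = 0.58 × 580 = 336.4 kmol/h = 2ξ₁ + 1ξ₂.
Selectivity: 1ξ₁ / (1ξ₂) = 4.64 → ξ₁ = 4.64 ξ₂.
Substitute: (2·4.64 + 1) ξ₂ = 336.4 → ξ₂ = 32.72 kmol/h, ξ₁ = 151.8 kmol/h.
Outlet amounts (n = n₀ + Σ ν·ξ):
  B: 580 − 2(151.8) − 1(32.72) = 243.6
  D: 1050 − 1(151.8) − 2(32.72) = 832.7
  E: 0 + 1(151.8) = 151.8
  C: 0 + 1(32.72) = 32.72
  A: 0 + 2(32.72) = 65.45

152 kmol/h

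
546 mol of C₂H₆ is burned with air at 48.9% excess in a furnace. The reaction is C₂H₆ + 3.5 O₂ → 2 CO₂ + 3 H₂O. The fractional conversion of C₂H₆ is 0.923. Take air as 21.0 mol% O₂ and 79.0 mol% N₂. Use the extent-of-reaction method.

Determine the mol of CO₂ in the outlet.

Stoichiometric O₂ = 3.5 × 546 = 1911 mol; O₂ fed = 1911 × 1.489 = 2845 mol.
N₂ fed = 2845 × 79/21 = 10700 mol.
Fuel reacted = 0.923 × 546 → ξ = 504 mol.
Outlet (n = n₀ + ν ξ):
  C₂H₆: 546 − 1(504) = 42.04
  O₂: 2845 − 3.5(504) = 1082
  N₂: 10700 (inert)
  CO₂: 0 + 2(504) = 1008
  H₂O: 0 + 3(504) = 1512

1010 mol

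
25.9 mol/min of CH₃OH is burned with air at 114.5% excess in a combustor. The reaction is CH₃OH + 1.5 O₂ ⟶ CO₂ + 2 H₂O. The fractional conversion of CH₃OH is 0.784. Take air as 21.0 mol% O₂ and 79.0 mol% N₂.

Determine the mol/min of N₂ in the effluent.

313 mol/min

Stoichiometric O₂ = 1.5 × 25.9 = 38.85 mol/min; O₂ fed = 38.85 × 2.145 = 83.33 mol/min.
N₂ fed = 83.33 × 79/21 = 313.5 mol/min.
Fuel reacted = 0.784 × 25.9 → ξ = 20.31 mol/min.
Outlet (n = n₀ + ν ξ):
  CH₃OH: 25.9 − 1(20.31) = 5.594
  O₂: 83.33 − 1.5(20.31) = 52.87
  N₂: 313.5 (inert)
  CO₂: 0 + 1(20.31) = 20.31
  H₂O: 0 + 2(20.31) = 40.61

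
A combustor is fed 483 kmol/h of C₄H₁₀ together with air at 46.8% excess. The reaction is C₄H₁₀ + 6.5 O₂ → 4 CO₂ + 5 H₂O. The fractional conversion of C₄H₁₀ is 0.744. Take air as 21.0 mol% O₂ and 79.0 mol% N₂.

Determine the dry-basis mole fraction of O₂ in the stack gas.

0.107

Stoichiometric O₂ = 6.5 × 483 = 3140 kmol/h; O₂ fed = 3140 × 1.468 = 4609 kmol/h.
N₂ fed = 4609 × 79/21 = 17340 kmol/h.
Fuel reacted = 0.744 × 483 → ξ = 359.4 kmol/h.
Outlet (n = n₀ + ν ξ):
  C₄H₁₀: 483 − 1(359.4) = 123.6
  O₂: 4609 − 6.5(359.4) = 2273
  N₂: 17340 (inert)
  CO₂: 0 + 4(359.4) = 1437
  H₂O: 0 + 5(359.4) = 1797
Dry total = 21170 kmol/h; y_O₂ (dry) = 2273 / 21170 = 0.1074.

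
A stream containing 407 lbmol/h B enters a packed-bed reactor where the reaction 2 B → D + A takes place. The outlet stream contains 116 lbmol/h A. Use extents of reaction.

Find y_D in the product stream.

0.285

For A: n = n₀ + 1ξ → 116 = 0 + 1ξ, giving ξ = 116 lbmol/h.
Outlet amounts (n = n₀ + ν ξ):
  B: 407 − 2(116) = 175
  D: 0 + 1(116) = 116
  A: 0 + 1(116) = 116
Total out = 407 lbmol/h; y_D = 116 / 407 = 0.285.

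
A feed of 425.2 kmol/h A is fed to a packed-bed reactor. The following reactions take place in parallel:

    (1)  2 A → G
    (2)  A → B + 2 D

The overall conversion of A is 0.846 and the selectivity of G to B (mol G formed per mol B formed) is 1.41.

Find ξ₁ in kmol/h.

Conversion of A: A consumed = 0.846 × 425.2 = 359.7 kmol/h = 2ξ₁ + 1ξ₂.
Selectivity: 1ξ₁ / (1ξ₂) = 1.41 → ξ₁ = 1.41 ξ₂.
Substitute: (2·1.41 + 1) ξ₂ = 359.7 → ξ₂ = 94.17 kmol/h, ξ₁ = 132.8 kmol/h.
Outlet amounts (n = n₀ + Σ ν·ξ):
  A: 425.2 − 2(132.8) − 1(94.17) = 65.48
  G: 0 + 1(132.8) = 132.8
  B: 0 + 1(94.17) = 94.17
  D: 0 + 2(94.17) = 188.3

ξ₁ = 133 kmol/h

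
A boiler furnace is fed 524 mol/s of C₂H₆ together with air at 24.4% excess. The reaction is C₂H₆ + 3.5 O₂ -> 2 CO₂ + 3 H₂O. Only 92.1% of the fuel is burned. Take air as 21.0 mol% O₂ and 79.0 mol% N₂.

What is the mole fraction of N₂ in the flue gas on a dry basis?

Stoichiometric O₂ = 3.5 × 524 = 1834 mol/s; O₂ fed = 1834 × 1.244 = 2281 mol/s.
N₂ fed = 2281 × 79/21 = 8583 mol/s.
Fuel reacted = 0.921 × 524 → ξ = 482.6 mol/s.
Outlet (n = n₀ + ν ξ):
  C₂H₆: 524 − 1(482.6) = 41.4
  O₂: 2281 − 3.5(482.6) = 592.4
  N₂: 8583 (inert)
  CO₂: 0 + 2(482.6) = 965.2
  H₂O: 0 + 3(482.6) = 1448
Dry total = 10180 mol/s; y_N₂ (dry) = 8583 / 10180 = 0.843.

0.843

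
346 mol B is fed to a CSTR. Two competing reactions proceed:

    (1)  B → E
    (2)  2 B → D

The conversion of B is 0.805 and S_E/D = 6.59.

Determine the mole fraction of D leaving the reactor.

0.103

Conversion of B: B consumed = 0.805 × 346 = 278.5 mol = 1ξ₁ + 2ξ₂.
Selectivity: 1ξ₁ / (1ξ₂) = 6.59 → ξ₁ = 6.59 ξ₂.
Substitute: (1·6.59 + 2) ξ₂ = 278.5 → ξ₂ = 32.42 mol, ξ₁ = 213.7 mol.
Outlet amounts (n = n₀ + Σ ν·ξ):
  B: 346 − 1(213.7) − 2(32.42) = 67.47
  E: 0 + 1(213.7) = 213.7
  D: 0 + 1(32.42) = 32.42
Total out = 313.6 mol; y_D = 32.42 / 313.6 = 0.1034.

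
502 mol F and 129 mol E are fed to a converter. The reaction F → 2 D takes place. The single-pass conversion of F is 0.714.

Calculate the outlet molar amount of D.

F reacted = 0.714 × 502 = 358.4 mol; ν_F = −1, so ξ = 358.4/1 = 358.4 mol.
Outlet amounts (n = n₀ + ν ξ):
  F: 502 − 1(358.4) = 143.6
  D: 0 + 2(358.4) = 716.9
  E: 129 (inert)

717 mol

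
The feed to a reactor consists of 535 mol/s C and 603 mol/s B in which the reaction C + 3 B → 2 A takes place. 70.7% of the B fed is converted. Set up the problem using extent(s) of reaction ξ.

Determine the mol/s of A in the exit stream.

B reacted = 0.707 × 603 = 426.3 mol/s; ν_B = −3, so ξ = 426.3/3 = 142.1 mol/s.
Outlet amounts (n = n₀ + ν ξ):
  C: 535 − 1(142.1) = 392.9
  B: 603 − 3(142.1) = 176.7
  A: 0 + 2(142.1) = 284.2

284 mol/s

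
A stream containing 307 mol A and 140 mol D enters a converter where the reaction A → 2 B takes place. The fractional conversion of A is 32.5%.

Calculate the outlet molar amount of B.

200 mol

A reacted = 0.325 × 307 = 99.78 mol; ν_A = −1, so ξ = 99.78/1 = 99.78 mol.
Outlet amounts (n = n₀ + ν ξ):
  A: 307 − 1(99.78) = 207.2
  B: 0 + 2(99.78) = 199.6
  D: 140 (inert)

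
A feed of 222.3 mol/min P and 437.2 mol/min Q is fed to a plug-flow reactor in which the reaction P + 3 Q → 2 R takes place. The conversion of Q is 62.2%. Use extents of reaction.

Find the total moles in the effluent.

Q reacted = 0.622 × 437.2 = 271.9 mol/min; ν_Q = −3, so ξ = 271.9/3 = 90.65 mol/min.
Outlet amounts (n = n₀ + ν ξ):
  P: 222.3 − 1(90.65) = 131.7
  Q: 437.2 − 3(90.65) = 165.3
  R: 0 + 2(90.65) = 181.3
Total out = 131.7 + 165.3 + 181.3 = 478.2 mol/min.

478 mol/min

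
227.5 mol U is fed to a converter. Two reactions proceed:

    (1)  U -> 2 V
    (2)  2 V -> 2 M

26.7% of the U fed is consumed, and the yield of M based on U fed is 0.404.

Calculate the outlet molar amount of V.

Conversion of U: U consumed = 1ξ₁ = 0.267 × 227.5 → ξ₁ = 60.74 mol.
Yield of M: 2ξ₂ / 227.5 = 0.404 → ξ₂ = 45.96 mol.
Outlet amounts (n = n₀ + Σ ν·ξ):
  U: 227.5 − 1(60.74) = 166.8
  V: 0 + 2(60.74) − 2(45.96) = 29.58
  M: 0 + 2(45.96) = 91.91

29.6 mol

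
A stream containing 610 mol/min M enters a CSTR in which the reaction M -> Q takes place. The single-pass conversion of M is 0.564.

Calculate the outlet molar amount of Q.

M reacted = 0.564 × 610 = 344 mol/min; ν_M = −1, so ξ = 344/1 = 344 mol/min.
Outlet amounts (n = n₀ + ν ξ):
  M: 610 − 1(344) = 266
  Q: 0 + 1(344) = 344

344 mol/min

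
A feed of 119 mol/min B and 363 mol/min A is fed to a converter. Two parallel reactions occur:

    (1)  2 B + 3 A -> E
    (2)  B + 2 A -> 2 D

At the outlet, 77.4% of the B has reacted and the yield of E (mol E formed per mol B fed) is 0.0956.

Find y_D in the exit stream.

Yield of E: 1ξ₁ / 119 = 0.0956 → ξ₁ = 11.38 mol/min.
Conversion of B: 2ξ₁ + 1ξ₂ = 0.774 × 119 = 92.11 → ξ₂ = 69.35 mol/min.
Outlet amounts (n = n₀ + Σ ν·ξ):
  B: 119 − 2(11.38) − 1(69.35) = 26.89
  A: 363 − 3(11.38) − 2(69.35) = 190.2
  E: 0 + 1(11.38) = 11.38
  D: 0 + 2(69.35) = 138.7
Total out = 367.1 mol/min; y_D = 138.7 / 367.1 = 0.3778.

0.378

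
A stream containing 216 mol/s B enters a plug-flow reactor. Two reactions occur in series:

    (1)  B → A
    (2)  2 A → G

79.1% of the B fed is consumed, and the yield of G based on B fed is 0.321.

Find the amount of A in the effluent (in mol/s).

Conversion of B: B consumed = 1ξ₁ = 0.791 × 216 → ξ₁ = 170.9 mol/s.
Yield of G: 1ξ₂ / 216 = 0.321 → ξ₂ = 69.34 mol/s.
Outlet amounts (n = n₀ + Σ ν·ξ):
  B: 216 − 1(170.9) = 45.14
  A: 0 + 1(170.9) − 2(69.34) = 32.18
  G: 0 + 1(69.34) = 69.34

32.2 mol/s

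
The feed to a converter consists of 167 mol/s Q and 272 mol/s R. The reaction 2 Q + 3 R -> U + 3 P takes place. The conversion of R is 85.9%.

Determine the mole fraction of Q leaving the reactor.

R reacted = 0.859 × 272 = 233.6 mol/s; ν_R = −3, so ξ = 233.6/3 = 77.88 mol/s.
Outlet amounts (n = n₀ + ν ξ):
  Q: 167 − 2(77.88) = 11.23
  R: 272 − 3(77.88) = 38.35
  U: 0 + 1(77.88) = 77.88
  P: 0 + 3(77.88) = 233.6
Total out = 361.1 mol/s; y_Q = 11.23 / 361.1 = 0.03111.

0.0311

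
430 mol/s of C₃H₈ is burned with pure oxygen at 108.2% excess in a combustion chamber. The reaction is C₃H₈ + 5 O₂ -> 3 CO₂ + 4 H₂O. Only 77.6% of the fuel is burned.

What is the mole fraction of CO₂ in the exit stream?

0.191

Stoichiometric O₂ = 5 × 430 = 2150 mol/s; O₂ fed = 2150 × 2.082 = 4476 mol/s.
Fuel reacted = 0.776 × 430 → ξ = 333.7 mol/s.
Outlet (n = n₀ + ν ξ):
  C₃H₈: 430 − 1(333.7) = 96.32
  O₂: 4476 − 5(333.7) = 2808
  CO₂: 0 + 3(333.7) = 1001
  H₂O: 0 + 4(333.7) = 1335
Total out = 5240 mol/s; y_CO₂ = 1001 / 5240 = 0.191.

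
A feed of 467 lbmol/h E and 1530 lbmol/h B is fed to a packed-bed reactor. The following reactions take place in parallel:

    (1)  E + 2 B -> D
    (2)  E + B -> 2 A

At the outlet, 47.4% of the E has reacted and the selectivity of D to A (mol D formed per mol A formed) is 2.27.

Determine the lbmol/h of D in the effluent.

181 lbmol/h

Conversion of E: E consumed = 0.474 × 467 = 221.4 lbmol/h = 1ξ₁ + 1ξ₂.
Selectivity: 1ξ₁ / (2ξ₂) = 2.27 → ξ₁ = 4.54 ξ₂.
Substitute: (1·4.54 + 1) ξ₂ = 221.4 → ξ₂ = 39.96 lbmol/h, ξ₁ = 181.4 lbmol/h.
Outlet amounts (n = n₀ + Σ ν·ξ):
  E: 467 − 1(181.4) − 1(39.96) = 245.6
  B: 1530 − 2(181.4) − 1(39.96) = 1127
  D: 0 + 1(181.4) = 181.4
  A: 0 + 2(39.96) = 79.91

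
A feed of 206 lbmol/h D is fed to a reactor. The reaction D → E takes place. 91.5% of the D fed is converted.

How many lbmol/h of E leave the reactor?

D reacted = 0.915 × 206 = 188.5 lbmol/h; ν_D = −1, so ξ = 188.5/1 = 188.5 lbmol/h.
Outlet amounts (n = n₀ + ν ξ):
  D: 206 − 1(188.5) = 17.51
  E: 0 + 1(188.5) = 188.5

188 lbmol/h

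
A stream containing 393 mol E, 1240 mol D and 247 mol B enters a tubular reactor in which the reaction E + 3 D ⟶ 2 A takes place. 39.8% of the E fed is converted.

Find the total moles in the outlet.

1570 mol

E reacted = 0.398 × 393 = 156.4 mol; ν_E = −1, so ξ = 156.4/1 = 156.4 mol.
Outlet amounts (n = n₀ + ν ξ):
  E: 393 − 1(156.4) = 236.6
  D: 1240 − 3(156.4) = 770.8
  A: 0 + 2(156.4) = 312.8
  B: 247 (inert)
Total out = 236.6 + 770.8 + 312.8 + 247 = 1567 mol.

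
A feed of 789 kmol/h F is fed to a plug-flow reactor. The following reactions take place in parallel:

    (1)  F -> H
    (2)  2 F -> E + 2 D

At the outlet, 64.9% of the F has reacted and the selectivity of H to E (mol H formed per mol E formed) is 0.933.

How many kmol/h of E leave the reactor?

Conversion of F: F consumed = 0.649 × 789 = 512.1 kmol/h = 1ξ₁ + 2ξ₂.
Selectivity: 1ξ₁ / (1ξ₂) = 0.933 → ξ₁ = 0.933 ξ₂.
Substitute: (1·0.933 + 2) ξ₂ = 512.1 → ξ₂ = 174.6 kmol/h, ξ₁ = 162.9 kmol/h.
Outlet amounts (n = n₀ + Σ ν·ξ):
  F: 789 − 1(162.9) − 2(174.6) = 276.9
  H: 0 + 1(162.9) = 162.9
  E: 0 + 1(174.6) = 174.6
  D: 0 + 2(174.6) = 349.2

175 kmol/h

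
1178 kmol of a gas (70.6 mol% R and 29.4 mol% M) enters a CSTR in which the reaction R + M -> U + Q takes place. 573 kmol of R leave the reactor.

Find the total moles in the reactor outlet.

For R: n = n₀ − 1ξ → 573 = 831.7 − 1ξ, giving ξ = 258.7 kmol.
Outlet amounts (n = n₀ + ν ξ):
  R: 831.7 − 1(258.7) = 573
  M: 346.3 − 1(258.7) = 87.66
  U: 0 + 1(258.7) = 258.7
  Q: 0 + 1(258.7) = 258.7
Total out = 573 + 87.66 + 258.7 + 258.7 = 1178 kmol.

1180 kmol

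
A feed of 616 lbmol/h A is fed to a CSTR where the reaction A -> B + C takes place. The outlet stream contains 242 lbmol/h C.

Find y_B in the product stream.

For C: n = n₀ + 1ξ → 242 = 0 + 1ξ, giving ξ = 242 lbmol/h.
Outlet amounts (n = n₀ + ν ξ):
  A: 616 − 1(242) = 374
  B: 0 + 1(242) = 242
  C: 0 + 1(242) = 242
Total out = 858 lbmol/h; y_B = 242 / 858 = 0.2821.

0.282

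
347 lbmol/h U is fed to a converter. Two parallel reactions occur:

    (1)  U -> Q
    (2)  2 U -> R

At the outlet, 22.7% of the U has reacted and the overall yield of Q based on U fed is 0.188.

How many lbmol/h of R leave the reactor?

6.77 lbmol/h

Yield of Q: 1ξ₁ / 347 = 0.188 → ξ₁ = 65.24 lbmol/h.
Conversion of U: 1ξ₁ + 2ξ₂ = 0.227 × 347 = 78.77 → ξ₂ = 6.767 lbmol/h.
Outlet amounts (n = n₀ + Σ ν·ξ):
  U: 347 − 1(65.24) − 2(6.767) = 268.2
  Q: 0 + 1(65.24) = 65.24
  R: 0 + 1(6.767) = 6.767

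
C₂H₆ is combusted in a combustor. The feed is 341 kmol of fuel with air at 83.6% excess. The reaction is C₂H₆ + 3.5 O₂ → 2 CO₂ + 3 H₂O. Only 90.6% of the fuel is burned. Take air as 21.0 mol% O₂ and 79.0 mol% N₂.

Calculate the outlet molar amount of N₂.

8240 kmol

Stoichiometric O₂ = 3.5 × 341 = 1194 kmol; O₂ fed = 1194 × 1.836 = 2191 kmol.
N₂ fed = 2191 × 79/21 = 8243 kmol.
Fuel reacted = 0.906 × 341 → ξ = 308.9 kmol.
Outlet (n = n₀ + ν ξ):
  C₂H₆: 341 − 1(308.9) = 32.05
  O₂: 2191 − 3.5(308.9) = 1110
  N₂: 8243 (inert)
  CO₂: 0 + 2(308.9) = 617.9
  H₂O: 0 + 3(308.9) = 926.8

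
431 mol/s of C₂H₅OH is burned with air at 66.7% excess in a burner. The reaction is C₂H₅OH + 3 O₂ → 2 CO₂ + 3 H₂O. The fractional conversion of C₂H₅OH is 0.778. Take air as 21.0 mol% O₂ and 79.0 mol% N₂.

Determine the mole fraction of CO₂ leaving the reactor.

0.0608

Stoichiometric O₂ = 3 × 431 = 1293 mol/s; O₂ fed = 1293 × 1.667 = 2155 mol/s.
N₂ fed = 2155 × 79/21 = 8109 mol/s.
Fuel reacted = 0.778 × 431 → ξ = 335.3 mol/s.
Outlet (n = n₀ + ν ξ):
  C₂H₅OH: 431 − 1(335.3) = 95.68
  O₂: 2155 − 3(335.3) = 1149
  N₂: 8109 (inert)
  CO₂: 0 + 2(335.3) = 670.6
  H₂O: 0 + 3(335.3) = 1006
Total out = 11030 mol/s; y_CO₂ = 670.6 / 11030 = 0.0608.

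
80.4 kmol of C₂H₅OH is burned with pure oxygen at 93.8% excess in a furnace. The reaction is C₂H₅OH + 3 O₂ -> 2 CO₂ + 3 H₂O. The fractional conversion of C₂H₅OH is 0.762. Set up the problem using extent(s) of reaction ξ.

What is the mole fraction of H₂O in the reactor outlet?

0.302

Stoichiometric O₂ = 3 × 80.4 = 241.2 kmol; O₂ fed = 241.2 × 1.938 = 467.4 kmol.
Fuel reacted = 0.762 × 80.4 → ξ = 61.26 kmol.
Outlet (n = n₀ + ν ξ):
  C₂H₅OH: 80.4 − 1(61.26) = 19.14
  O₂: 467.4 − 3(61.26) = 283.7
  CO₂: 0 + 2(61.26) = 122.5
  H₂O: 0 + 3(61.26) = 183.8
Total out = 609.1 kmol; y_H₂O = 183.8 / 609.1 = 0.3017.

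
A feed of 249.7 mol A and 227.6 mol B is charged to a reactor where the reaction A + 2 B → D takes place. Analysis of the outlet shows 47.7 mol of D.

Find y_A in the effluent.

0.529

For D: n = n₀ + 1ξ → 47.7 = 0 + 1ξ, giving ξ = 47.7 mol.
Outlet amounts (n = n₀ + ν ξ):
  A: 249.7 − 1(47.7) = 202
  B: 227.6 − 2(47.7) = 132.2
  D: 0 + 1(47.7) = 47.7
Total out = 381.9 mol; y_A = 202 / 381.9 = 0.5289.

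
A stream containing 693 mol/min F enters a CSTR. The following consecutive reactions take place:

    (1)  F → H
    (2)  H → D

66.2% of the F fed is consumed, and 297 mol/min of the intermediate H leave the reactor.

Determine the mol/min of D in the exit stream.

Conversion of F: F consumed = 1ξ₁ = 0.662 × 693 → ξ₁ = 458.8 mol/min.
H balance: n_H = 0 + 1ξ₁ − 1ξ₂ = 297 → ξ₂ = (1·458.8 − 297)/1 = 161.8 mol/min.
Outlet amounts (n = n₀ + Σ ν·ξ):
  F: 693 − 1(458.8) = 234.2
  H: 0 + 1(458.8) − 1(161.8) = 297
  D: 0 + 1(161.8) = 161.8

162 mol/min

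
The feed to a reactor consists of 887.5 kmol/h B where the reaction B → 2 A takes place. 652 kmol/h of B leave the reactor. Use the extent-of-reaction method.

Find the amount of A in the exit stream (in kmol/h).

For B: n = n₀ − 1ξ → 652 = 887.5 − 1ξ, giving ξ = 235.5 kmol/h.
Outlet amounts (n = n₀ + ν ξ):
  B: 887.5 − 1(235.5) = 652
  A: 0 + 2(235.5) = 471

471 kmol/h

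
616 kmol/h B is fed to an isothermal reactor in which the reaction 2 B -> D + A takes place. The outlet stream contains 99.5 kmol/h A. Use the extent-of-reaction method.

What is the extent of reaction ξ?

For A: n = n₀ + 1ξ → 99.5 = 0 + 1ξ, giving ξ = 99.5 kmol/h.
Outlet amounts (n = n₀ + ν ξ):
  B: 616 − 2(99.5) = 417
  D: 0 + 1(99.5) = 99.5
  A: 0 + 1(99.5) = 99.5

ξ = 99.5 kmol/h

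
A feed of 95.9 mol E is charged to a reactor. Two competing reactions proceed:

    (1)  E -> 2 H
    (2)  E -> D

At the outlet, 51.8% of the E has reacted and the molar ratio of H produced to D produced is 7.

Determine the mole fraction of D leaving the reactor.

0.0821

Conversion of E: E consumed = 0.518 × 95.9 = 49.68 mol = 1ξ₁ + 1ξ₂.
Selectivity: 2ξ₁ / (1ξ₂) = 7 → ξ₁ = 3.5 ξ₂.
Substitute: (1·3.5 + 1) ξ₂ = 49.68 → ξ₂ = 11.04 mol, ξ₁ = 38.64 mol.
Outlet amounts (n = n₀ + Σ ν·ξ):
  E: 95.9 − 1(38.64) − 1(11.04) = 46.22
  H: 0 + 2(38.64) = 77.27
  D: 0 + 1(11.04) = 11.04
Total out = 134.5 mol; y_D = 11.04 / 134.5 = 0.08205.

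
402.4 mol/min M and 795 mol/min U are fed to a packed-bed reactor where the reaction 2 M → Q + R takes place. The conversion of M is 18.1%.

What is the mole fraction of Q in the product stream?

M reacted = 0.181 × 402.4 = 72.83 mol/min; ν_M = −2, so ξ = 72.83/2 = 36.42 mol/min.
Outlet amounts (n = n₀ + ν ξ):
  M: 402.4 − 2(36.42) = 329.6
  Q: 0 + 1(36.42) = 36.42
  R: 0 + 1(36.42) = 36.42
  U: 795 (inert)
Total out = 1197 mol/min; y_Q = 36.42 / 1197 = 0.03041.

0.0304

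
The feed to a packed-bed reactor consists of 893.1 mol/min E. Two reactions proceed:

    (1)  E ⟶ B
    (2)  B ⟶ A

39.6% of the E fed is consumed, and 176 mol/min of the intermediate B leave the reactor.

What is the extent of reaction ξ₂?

Conversion of E: E consumed = 1ξ₁ = 0.396 × 893.1 → ξ₁ = 353.7 mol/min.
B balance: n_B = 0 + 1ξ₁ − 1ξ₂ = 176 → ξ₂ = (1·353.7 − 176)/1 = 177.7 mol/min.
Outlet amounts (n = n₀ + Σ ν·ξ):
  E: 893.1 − 1(353.7) = 539.4
  B: 0 + 1(353.7) − 1(177.7) = 176
  A: 0 + 1(177.7) = 177.7

ξ₂ = 178 mol/min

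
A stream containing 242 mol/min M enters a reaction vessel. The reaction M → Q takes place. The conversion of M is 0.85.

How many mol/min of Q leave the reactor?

M reacted = 0.85 × 242 = 205.7 mol/min; ν_M = −1, so ξ = 205.7/1 = 205.7 mol/min.
Outlet amounts (n = n₀ + ν ξ):
  M: 242 − 1(205.7) = 36.3
  Q: 0 + 1(205.7) = 205.7

206 mol/min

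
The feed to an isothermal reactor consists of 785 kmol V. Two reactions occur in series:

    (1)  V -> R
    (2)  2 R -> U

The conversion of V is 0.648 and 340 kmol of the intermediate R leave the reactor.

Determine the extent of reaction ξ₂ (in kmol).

ξ₂ = 84.3 kmol

Conversion of V: V consumed = 1ξ₁ = 0.648 × 785 → ξ₁ = 508.7 kmol.
R balance: n_R = 0 + 1ξ₁ − 2ξ₂ = 340 → ξ₂ = (1·508.7 − 340)/2 = 84.34 kmol.
Outlet amounts (n = n₀ + Σ ν·ξ):
  V: 785 − 1(508.7) = 276.3
  R: 0 + 1(508.7) − 2(84.34) = 340
  U: 0 + 1(84.34) = 84.34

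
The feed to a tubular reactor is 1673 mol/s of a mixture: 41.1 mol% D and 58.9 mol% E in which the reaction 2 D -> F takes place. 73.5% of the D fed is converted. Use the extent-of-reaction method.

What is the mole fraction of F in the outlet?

0.178

D reacted = 0.735 × 687.6 = 505.4 mol/s; ν_D = −2, so ξ = 505.4/2 = 252.7 mol/s.
Outlet amounts (n = n₀ + ν ξ):
  D: 687.6 − 2(252.7) = 182.2
  F: 0 + 1(252.7) = 252.7
  E: 985.4 (inert)
Total out = 1420 mol/s; y_F = 252.7 / 1420 = 0.1779.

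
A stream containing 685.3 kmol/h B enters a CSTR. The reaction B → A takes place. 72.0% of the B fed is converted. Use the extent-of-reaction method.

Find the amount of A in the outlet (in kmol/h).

493 kmol/h

B reacted = 0.72 × 685.3 = 493.4 kmol/h; ν_B = −1, so ξ = 493.4/1 = 493.4 kmol/h.
Outlet amounts (n = n₀ + ν ξ):
  B: 685.3 − 1(493.4) = 191.9
  A: 0 + 1(493.4) = 493.4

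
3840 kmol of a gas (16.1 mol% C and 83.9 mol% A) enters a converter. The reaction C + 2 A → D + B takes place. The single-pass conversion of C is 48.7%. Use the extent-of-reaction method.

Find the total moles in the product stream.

3540 kmol

C reacted = 0.487 × 618.2 = 301.1 kmol; ν_C = −1, so ξ = 301.1/1 = 301.1 kmol.
Outlet amounts (n = n₀ + ν ξ):
  C: 618.2 − 1(301.1) = 317.2
  A: 3222 − 2(301.1) = 2620
  D: 0 + 1(301.1) = 301.1
  B: 0 + 1(301.1) = 301.1
Total out = 317.2 + 2620 + 301.1 + 301.1 = 3539 kmol.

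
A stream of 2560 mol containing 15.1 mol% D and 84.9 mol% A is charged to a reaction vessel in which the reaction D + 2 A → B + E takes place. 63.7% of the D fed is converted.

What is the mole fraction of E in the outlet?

0.106

D reacted = 0.637 × 386.6 = 246.2 mol; ν_D = −1, so ξ = 246.2/1 = 246.2 mol.
Outlet amounts (n = n₀ + ν ξ):
  D: 386.6 − 1(246.2) = 140.3
  A: 2173 − 2(246.2) = 1681
  B: 0 + 1(246.2) = 246.2
  E: 0 + 1(246.2) = 246.2
Total out = 2314 mol; y_E = 246.2 / 2314 = 0.1064.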